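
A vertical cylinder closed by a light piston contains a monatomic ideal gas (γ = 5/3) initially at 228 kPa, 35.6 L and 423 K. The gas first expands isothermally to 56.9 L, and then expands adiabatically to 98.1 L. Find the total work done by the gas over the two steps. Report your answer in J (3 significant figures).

Step 1 (isothermal): W = P₁V₁ ln(V₂/V₁) = (8117) ln(56.9/35.6) = 3806 J.
After step 1: P = 142.7 kPa, V = 56.9 L, T = 423 K.
Step 2 (adiabatic): W = (P₁V₁ − P₂V₂)/(γ−1) = (8117 − 5645)/0.667 = 3707 J.
W_total = 3806 + 3707 = 7514 J.

W_total ≈ 7510 J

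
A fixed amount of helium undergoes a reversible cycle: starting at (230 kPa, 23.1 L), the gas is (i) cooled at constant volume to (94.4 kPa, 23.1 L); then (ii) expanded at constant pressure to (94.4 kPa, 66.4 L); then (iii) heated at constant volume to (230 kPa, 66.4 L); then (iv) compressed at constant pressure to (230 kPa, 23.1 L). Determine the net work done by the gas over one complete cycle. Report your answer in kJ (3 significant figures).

W_net ≈ -5.87 kJ

Constant-volume legs do no work.
W(ii) = (94.4)(66.4 − 23.1) = 4088 J; W(iv) = (230)(23.1 − 66.4) = -9959 J.
W_net = 4088 − 9959 = -5871 J (the counter-clockwise enclosed area).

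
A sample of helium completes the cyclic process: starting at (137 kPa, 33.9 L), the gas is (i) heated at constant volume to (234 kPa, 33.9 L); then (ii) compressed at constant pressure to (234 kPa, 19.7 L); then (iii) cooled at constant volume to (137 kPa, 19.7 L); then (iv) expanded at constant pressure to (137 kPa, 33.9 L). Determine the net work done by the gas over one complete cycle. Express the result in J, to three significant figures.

W_net ≈ -1380 J

Constant-volume legs do no work.
W(ii) = (234)(19.7 − 33.9) = -3323 J; W(iv) = (137)(33.9 − 19.7) = 1945 J.
W_net = -3323 + 1945 = -1377 J (the counter-clockwise enclosed area).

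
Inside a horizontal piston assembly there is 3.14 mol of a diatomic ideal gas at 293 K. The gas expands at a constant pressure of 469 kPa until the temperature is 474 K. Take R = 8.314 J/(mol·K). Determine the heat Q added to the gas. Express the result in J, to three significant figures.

Q ≈ 16500 J

Isobaric: W = nRΔT = (3.14)(8.314)(181) = 4725 J.
ΔU = nCᵥΔT with Cᵥ = 5R/2: ΔU = (3.14)(20.79)(181) = 11813 J.
Q = ΔU + W = 11813 + 4725 = 16538 J.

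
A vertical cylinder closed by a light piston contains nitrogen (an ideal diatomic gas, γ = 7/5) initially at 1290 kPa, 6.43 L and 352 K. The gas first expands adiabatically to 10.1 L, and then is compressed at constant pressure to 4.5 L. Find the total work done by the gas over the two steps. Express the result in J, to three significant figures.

W_total ≈ -412 J

Step 1 (adiabatic): W = (P₁V₁ − P₂V₂)/(γ−1) = (8295 − 6924)/0.4 = 3427 J.
After step 1: P = 685.5 kPa, V = 10.1 L, T = 293.8 K.
Step 2 (isobaric): W = PΔV = (685.5 kPa)(4.5 − 10.1 L) = -3839 J.
W_total = 3427 − 3839 = -412.3 J.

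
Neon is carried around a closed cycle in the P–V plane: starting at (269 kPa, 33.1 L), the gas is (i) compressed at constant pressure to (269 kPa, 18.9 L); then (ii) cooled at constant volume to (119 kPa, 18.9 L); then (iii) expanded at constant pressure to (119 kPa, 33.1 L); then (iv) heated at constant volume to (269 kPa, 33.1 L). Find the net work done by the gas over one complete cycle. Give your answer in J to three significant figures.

W_net ≈ -2130 J

Constant-volume legs do no work.
W(i) = (269)(18.9 − 33.1) = -3820 J; W(iii) = (119)(33.1 − 18.9) = 1690 J.
W_net = -3820 + 1690 = -2130 J (the counter-clockwise enclosed area).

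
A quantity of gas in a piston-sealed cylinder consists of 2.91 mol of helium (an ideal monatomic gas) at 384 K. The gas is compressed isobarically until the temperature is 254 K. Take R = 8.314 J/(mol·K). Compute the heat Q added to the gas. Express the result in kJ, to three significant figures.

Q ≈ -7.86 kJ

Isobaric: W = nRΔT = (2.91)(8.314)(-130) = -3145 J.
ΔU = nCᵥΔT with Cᵥ = 3R/2: ΔU = (2.91)(12.47)(-130) = -4718 J.
Q = ΔU + W = -4718 − 3145 = -7863 J.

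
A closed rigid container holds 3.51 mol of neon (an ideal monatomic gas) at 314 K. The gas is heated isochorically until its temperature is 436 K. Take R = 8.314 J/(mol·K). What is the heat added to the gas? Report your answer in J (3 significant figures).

Q ≈ 5340 J

Constant volume ⇒ W = 0, so Q = ΔU = nCᵥΔT with Cᵥ = 3R/2 = 12.47 J/(mol·K).
ΔU = (3.51)(12.47)(436 − 314) = 5340 J.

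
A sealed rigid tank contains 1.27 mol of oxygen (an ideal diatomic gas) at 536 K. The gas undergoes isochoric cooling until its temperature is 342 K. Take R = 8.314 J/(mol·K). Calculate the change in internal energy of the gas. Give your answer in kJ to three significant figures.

ΔU ≈ -5.12 kJ

Constant volume ⇒ W = 0, so Q = ΔU = nCᵥΔT with Cᵥ = 5R/2 = 20.79 J/(mol·K).
ΔU = (1.27)(20.79)(342 − 536) = -5121 J.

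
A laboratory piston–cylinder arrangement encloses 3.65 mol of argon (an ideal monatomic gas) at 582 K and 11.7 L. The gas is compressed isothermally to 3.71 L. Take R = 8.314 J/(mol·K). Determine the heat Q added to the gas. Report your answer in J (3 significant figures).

Isothermal ⇒ ΔU = 0, so Q = W = nRT ln(V₂/V₁).
Q = (3.65)(8.314)(582) ln(3.71/11.7) = 17661 × -1.149 = -20285 J.

Q ≈ -20300 J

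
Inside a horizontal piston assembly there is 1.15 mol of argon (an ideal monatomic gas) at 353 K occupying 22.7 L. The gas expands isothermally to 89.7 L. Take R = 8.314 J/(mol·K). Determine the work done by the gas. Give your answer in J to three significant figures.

W ≈ 4640 J

Isothermal: W = nRT ln(V₂/V₁).
W = (1.15)(8.314)(353) × ln(89.7/22.7)
  = 3375 × 1.374
W_by_gas = 4638 J.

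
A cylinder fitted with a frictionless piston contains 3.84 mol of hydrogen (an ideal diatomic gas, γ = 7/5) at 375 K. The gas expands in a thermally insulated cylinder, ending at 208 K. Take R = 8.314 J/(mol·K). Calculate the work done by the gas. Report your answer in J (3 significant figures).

W ≈ 13300 J

Adiabatic ⇒ Q = 0, so W_by = −ΔU = nCᵥ(T₁ − T₂).
Cᵥ = 5R/2 = 20.79 J/(mol·K).
W = (3.84)(20.79)(375 − 208) = 13329 J.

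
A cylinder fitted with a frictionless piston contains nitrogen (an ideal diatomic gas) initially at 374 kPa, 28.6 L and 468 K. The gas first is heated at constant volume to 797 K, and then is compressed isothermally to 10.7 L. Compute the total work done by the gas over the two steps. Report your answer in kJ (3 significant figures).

W_total ≈ -17.9 kJ

Step 1 (isochoric): W = 0 (constant volume).
After step 1: P = 636.9 kPa (V unchanged).
Step 2 (isothermal): W = P₁V₁ ln(V₂/V₁) = (18216) ln(10.7/28.6) = -17909 J.
W_total = 0 − 17909 = -17909 J.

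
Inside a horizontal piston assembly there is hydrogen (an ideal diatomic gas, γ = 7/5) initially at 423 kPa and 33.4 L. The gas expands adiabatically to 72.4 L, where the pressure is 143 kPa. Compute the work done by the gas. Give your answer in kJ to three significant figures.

Adiabatic: W = (P₁V₁ − P₂V₂)/(γ − 1) with γ = 7/5.
P₁V₁ = 14128 J, P₂V₂ = 10353 J.
W = (14128 − 10353) / 0.4 = 9437 J.

W ≈ 9.44 kJ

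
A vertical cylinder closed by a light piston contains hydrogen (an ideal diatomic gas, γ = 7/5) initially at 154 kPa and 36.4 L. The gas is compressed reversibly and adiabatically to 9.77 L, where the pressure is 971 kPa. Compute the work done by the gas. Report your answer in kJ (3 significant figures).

W ≈ -9.70 kJ

Adiabatic: W = (P₁V₁ − P₂V₂)/(γ − 1) with γ = 7/5.
P₁V₁ = 5606 J, P₂V₂ = 9487 J.
W = (5606 − 9487) / 0.4 = -9703 J.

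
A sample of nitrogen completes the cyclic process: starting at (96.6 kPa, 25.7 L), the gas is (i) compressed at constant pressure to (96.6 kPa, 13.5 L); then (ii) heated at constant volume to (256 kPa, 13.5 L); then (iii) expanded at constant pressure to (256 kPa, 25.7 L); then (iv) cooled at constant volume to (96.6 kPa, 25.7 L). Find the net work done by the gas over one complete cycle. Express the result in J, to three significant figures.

W_net ≈ 1940 J

Constant-volume legs do no work.
W(i) = (96.6)(13.5 − 25.7) = -1179 J; W(iii) = (256)(25.7 − 13.5) = 3123 J.
W_net = -1179 + 3123 = 1945 J (the clockwise enclosed area).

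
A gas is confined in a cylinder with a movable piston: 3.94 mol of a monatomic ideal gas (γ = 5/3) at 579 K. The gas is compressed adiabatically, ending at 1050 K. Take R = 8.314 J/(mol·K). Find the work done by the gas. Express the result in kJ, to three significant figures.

Adiabatic ⇒ Q = 0, so W_by = −ΔU = nCᵥ(T₁ − T₂).
Cᵥ = 3R/2 = 12.47 J/(mol·K).
W = (3.94)(12.47)(579 − 1050) = -23143 J.

W ≈ -23.1 kJ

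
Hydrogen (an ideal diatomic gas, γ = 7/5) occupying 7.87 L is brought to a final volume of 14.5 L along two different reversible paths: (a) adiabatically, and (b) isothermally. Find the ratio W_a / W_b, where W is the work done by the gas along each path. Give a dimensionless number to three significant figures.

Path (a) adiabatic: W = P₁V₁(1 − (V₁/V₂)^(γ−1))/(γ−1) → W_a/(P₁V₁) = 0.5421.
Path (b) isothermal: W = P₁V₁ ln(V₂/V₁) → W_b/(P₁V₁) = 0.6111.
W_a / W_b = 0.5421 / 0.6111 = 0.8872.

W_a / W_b ≈ 0.887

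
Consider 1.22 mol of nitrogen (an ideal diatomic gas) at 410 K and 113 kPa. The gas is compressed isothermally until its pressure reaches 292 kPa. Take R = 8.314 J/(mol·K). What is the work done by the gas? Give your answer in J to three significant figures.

Isothermal process: W = nRT ln(V₂/V₁) = nRT ln(P₁/P₂).
W = (1.22)(8.314)(410) × ln(113/292)
  = 4159 × ln(0.387) = 4159 × -0.9494
W_by_gas = -3948 J.

W ≈ -3950 J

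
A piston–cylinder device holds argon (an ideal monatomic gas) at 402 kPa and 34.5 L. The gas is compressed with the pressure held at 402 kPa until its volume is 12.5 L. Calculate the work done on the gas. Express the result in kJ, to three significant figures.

Isobaric: W = P ΔV.
W = (402 kPa)(12.5 − 34.5 L) = (402)(-22) = -8844 J.
Work on gas = −W_by = 8844 J.

W ≈ 8.84 kJ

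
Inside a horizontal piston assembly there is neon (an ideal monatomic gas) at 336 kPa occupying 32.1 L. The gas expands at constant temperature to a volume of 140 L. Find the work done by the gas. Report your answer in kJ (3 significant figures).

Isothermal: W = nRT ln(V₂/V₁) = P₁V₁ ln(V₂/V₁).
P₁V₁ = (336 kPa)(32.1 L) = 10786 J.
W = 10786 × ln(140/32.1) = 10786 × 1.473
W_by_gas = 15885 J.

W ≈ 15.9 kJ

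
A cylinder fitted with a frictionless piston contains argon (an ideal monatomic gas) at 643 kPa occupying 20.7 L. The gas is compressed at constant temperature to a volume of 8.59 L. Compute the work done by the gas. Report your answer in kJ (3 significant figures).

Isothermal: W = nRT ln(V₂/V₁) = P₁V₁ ln(V₂/V₁).
P₁V₁ = (643 kPa)(20.7 L) = 13310 J.
W = 13310 × ln(8.59/20.7) = 13310 × -0.8795
W_by_gas = -11707 J.

W ≈ -11.7 kJ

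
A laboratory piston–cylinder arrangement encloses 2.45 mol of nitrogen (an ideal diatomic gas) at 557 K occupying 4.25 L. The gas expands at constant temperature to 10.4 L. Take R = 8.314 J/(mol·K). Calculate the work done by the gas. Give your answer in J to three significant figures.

W ≈ 10200 J

Isothermal: W = nRT ln(V₂/V₁).
W = (2.45)(8.314)(557) × ln(10.4/4.25)
  = 11346 × 0.8949
W_by_gas = 10153 J.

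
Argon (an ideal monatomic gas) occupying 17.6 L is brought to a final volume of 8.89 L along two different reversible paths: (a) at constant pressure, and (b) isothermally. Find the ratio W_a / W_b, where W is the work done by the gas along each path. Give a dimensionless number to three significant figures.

Path (a) isobaric: W = P₁(V₂ − V₁) → W_a/(P₁V₁) = -0.4949.
Path (b) isothermal: W = P₁V₁ ln(V₂/V₁) → W_b/(P₁V₁) = -0.683.
W_a / W_b = -0.4949 / -0.683 = 0.7246.

W_a / W_b ≈ 0.725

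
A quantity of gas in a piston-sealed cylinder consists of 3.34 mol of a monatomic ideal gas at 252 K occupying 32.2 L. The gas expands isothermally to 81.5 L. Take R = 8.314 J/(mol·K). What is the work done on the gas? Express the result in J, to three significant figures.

Isothermal: W = nRT ln(V₂/V₁).
W = (3.34)(8.314)(252) × ln(81.5/32.2)
  = 6998 × 0.9286
W_by_gas = 6498 J; work on gas = −W_by = -6498 J.

W ≈ -6500 J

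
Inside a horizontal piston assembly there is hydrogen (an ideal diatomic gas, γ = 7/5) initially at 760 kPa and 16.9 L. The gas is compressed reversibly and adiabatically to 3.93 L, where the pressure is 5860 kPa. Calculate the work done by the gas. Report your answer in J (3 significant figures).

W ≈ -25500 J

Adiabatic: W = (P₁V₁ − P₂V₂)/(γ − 1) with γ = 7/5.
P₁V₁ = 12844 J, P₂V₂ = 23030 J.
W = (12844 − 23030) / 0.4 = -25465 J.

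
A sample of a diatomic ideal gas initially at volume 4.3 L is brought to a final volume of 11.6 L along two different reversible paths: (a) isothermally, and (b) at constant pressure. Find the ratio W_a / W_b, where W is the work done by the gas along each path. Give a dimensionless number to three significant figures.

Path (a) isothermal: W = P₁V₁ ln(V₂/V₁) → W_a/(P₁V₁) = 0.9924.
Path (b) isobaric: W = P₁(V₂ − V₁) → W_b/(P₁V₁) = 1.698.
W_a / W_b = 0.9924 / 1.698 = 0.5846.

W_a / W_b ≈ 0.585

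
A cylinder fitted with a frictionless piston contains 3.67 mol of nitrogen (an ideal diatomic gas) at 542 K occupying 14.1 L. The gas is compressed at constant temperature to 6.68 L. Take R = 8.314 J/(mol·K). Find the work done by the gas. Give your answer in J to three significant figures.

W ≈ -12400 J

Isothermal: W = nRT ln(V₂/V₁).
W = (3.67)(8.314)(542) × ln(6.68/14.1)
  = 16538 × -0.7471
W_by_gas = -12355 J.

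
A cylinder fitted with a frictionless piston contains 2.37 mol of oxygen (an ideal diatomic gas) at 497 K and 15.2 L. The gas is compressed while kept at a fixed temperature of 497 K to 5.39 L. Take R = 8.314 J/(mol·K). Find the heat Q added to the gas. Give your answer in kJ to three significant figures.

Isothermal ⇒ ΔU = 0, so Q = W = nRT ln(V₂/V₁).
Q = (2.37)(8.314)(497) ln(5.39/15.2) = 9793 × -1.037 = -10153 J.

Q ≈ -10.2 kJ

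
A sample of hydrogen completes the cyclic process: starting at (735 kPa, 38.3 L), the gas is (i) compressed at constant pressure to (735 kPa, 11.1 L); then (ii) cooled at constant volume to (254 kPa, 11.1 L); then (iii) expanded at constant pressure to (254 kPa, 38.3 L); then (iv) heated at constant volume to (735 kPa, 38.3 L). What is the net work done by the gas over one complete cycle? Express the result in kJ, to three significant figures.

Constant-volume legs do no work.
W(i) = (735)(11.1 − 38.3) = -19992 J; W(iii) = (254)(38.3 − 11.1) = 6909 J.
W_net = -19992 + 6909 = -13083 J (the counter-clockwise enclosed area).

W_net ≈ -13.1 kJ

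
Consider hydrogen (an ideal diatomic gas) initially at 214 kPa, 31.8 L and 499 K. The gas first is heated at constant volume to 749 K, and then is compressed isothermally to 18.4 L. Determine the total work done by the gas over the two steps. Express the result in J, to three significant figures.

W_total ≈ -5590 J

Step 1 (isochoric): W = 0 (constant volume).
After step 1: P = 321.2 kPa (V unchanged).
Step 2 (isothermal): W = P₁V₁ ln(V₂/V₁) = (10215) ln(18.4/31.8) = -5589 J.
W_total = 0 − 5589 = -5589 J.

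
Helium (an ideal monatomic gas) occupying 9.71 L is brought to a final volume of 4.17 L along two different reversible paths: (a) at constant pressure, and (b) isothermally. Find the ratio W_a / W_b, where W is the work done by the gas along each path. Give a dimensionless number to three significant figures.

W_a / W_b ≈ 0.675

Path (a) isobaric: W = P₁(V₂ − V₁) → W_a/(P₁V₁) = -0.5705.
Path (b) isothermal: W = P₁V₁ ln(V₂/V₁) → W_b/(P₁V₁) = -0.8452.
W_a / W_b = -0.5705 / -0.8452 = 0.675.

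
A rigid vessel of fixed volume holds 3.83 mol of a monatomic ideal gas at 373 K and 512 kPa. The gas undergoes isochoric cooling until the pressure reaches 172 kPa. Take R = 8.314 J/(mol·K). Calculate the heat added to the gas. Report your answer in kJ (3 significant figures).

Q ≈ -11.8 kJ

Constant volume ⇒ W = 0, so Q = ΔU = nCᵥΔT with Cᵥ = 3R/2 = 12.47 J/(mol·K).
At constant V, T₂/T₁ = P₂/P₁ ⇒ ΔT = T₁(P₂/P₁ − 1) = 373·(172/512 − 1) = -247.7 K.
ΔU = (3.83)(12.47)(-247.7) = -11831 J.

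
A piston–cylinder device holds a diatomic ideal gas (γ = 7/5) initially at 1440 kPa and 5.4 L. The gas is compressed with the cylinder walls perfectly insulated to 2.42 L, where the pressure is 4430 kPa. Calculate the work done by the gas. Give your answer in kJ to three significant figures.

W ≈ -7.36 kJ

Adiabatic: W = (P₁V₁ − P₂V₂)/(γ − 1) with γ = 7/5.
P₁V₁ = 7776 J, P₂V₂ = 10721 J.
W = (7776 − 10721) / 0.4 = -7362 J.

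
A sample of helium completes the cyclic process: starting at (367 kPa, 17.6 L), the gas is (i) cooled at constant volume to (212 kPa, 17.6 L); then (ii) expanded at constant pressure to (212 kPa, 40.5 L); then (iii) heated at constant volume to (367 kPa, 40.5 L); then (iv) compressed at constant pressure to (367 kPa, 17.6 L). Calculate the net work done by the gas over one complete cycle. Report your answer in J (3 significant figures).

W_net ≈ -3550 J

Constant-volume legs do no work.
W(ii) = (212)(40.5 − 17.6) = 4855 J; W(iv) = (367)(17.6 − 40.5) = -8404 J.
W_net = 4855 − 8404 = -3550 J (the counter-clockwise enclosed area).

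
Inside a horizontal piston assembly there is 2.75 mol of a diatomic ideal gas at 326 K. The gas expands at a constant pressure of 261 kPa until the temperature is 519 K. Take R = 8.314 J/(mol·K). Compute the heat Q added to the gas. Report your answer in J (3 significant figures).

Isobaric: W = nRΔT = (2.75)(8.314)(193) = 4413 J.
ΔU = nCᵥΔT with Cᵥ = 5R/2: ΔU = (2.75)(20.79)(193) = 11032 J.
Q = ΔU + W = 11032 + 4413 = 15444 J.

Q ≈ 15400 J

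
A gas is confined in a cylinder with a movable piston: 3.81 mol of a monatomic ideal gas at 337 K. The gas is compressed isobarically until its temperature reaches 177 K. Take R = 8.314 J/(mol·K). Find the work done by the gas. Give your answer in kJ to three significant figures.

W ≈ -5.07 kJ

Isobaric: W = P ΔV = nR ΔT.
W = (3.81)(8.314)(177 − 337) = -5068 J.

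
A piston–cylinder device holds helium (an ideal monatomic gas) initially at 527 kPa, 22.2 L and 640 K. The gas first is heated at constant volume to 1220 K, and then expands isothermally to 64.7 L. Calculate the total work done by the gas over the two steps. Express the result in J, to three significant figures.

Step 1 (isochoric): W = 0 (constant volume).
After step 1: P = 1005 kPa (V unchanged).
Step 2 (isothermal): W = P₁V₁ ln(V₂/V₁) = (22302) ln(64.7/22.2) = 23856 J.
W_total = 0 + 23856 = 23856 J.

W_total ≈ 23900 J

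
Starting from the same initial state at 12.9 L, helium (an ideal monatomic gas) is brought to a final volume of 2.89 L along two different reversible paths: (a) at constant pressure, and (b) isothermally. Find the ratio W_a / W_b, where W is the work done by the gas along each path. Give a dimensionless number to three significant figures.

Path (a) isobaric: W = P₁(V₂ − V₁) → W_a/(P₁V₁) = -0.776.
Path (b) isothermal: W = P₁V₁ ln(V₂/V₁) → W_b/(P₁V₁) = -1.496.
W_a / W_b = -0.776 / -1.496 = 0.5187.

W_a / W_b ≈ 0.519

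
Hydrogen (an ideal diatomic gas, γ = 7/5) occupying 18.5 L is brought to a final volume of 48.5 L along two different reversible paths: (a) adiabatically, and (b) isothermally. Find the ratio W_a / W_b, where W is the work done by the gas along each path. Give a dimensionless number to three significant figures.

W_a / W_b ≈ 0.830

Path (a) adiabatic: W = P₁V₁(1 − (V₁/V₂)^(γ−1))/(γ−1) → W_a/(P₁V₁) = 0.7998.
Path (b) isothermal: W = P₁V₁ ln(V₂/V₁) → W_b/(P₁V₁) = 0.9638.
W_a / W_b = 0.7998 / 0.9638 = 0.8298.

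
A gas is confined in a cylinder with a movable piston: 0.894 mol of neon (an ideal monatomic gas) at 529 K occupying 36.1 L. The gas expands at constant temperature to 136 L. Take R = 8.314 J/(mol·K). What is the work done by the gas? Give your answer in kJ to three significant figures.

Isothermal: W = nRT ln(V₂/V₁).
W = (0.894)(8.314)(529) × ln(136/36.1)
  = 3932 × 1.326
W_by_gas = 5215 J.

W ≈ 5.22 kJ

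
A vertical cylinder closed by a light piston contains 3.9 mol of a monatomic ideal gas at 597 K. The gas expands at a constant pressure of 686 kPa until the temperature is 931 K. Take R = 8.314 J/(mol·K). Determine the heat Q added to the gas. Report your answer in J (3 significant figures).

Isobaric: W = nRΔT = (3.9)(8.314)(334) = 10830 J.
ΔU = nCᵥΔT with Cᵥ = 3R/2: ΔU = (3.9)(12.47)(334) = 16245 J.
Q = ΔU + W = 16245 + 10830 = 27075 J.

Q ≈ 27100 J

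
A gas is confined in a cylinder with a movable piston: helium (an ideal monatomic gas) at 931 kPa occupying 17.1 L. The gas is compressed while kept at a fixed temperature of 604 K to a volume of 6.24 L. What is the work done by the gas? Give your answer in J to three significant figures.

Isothermal: W = nRT ln(V₂/V₁) = P₁V₁ ln(V₂/V₁).
P₁V₁ = (931 kPa)(17.1 L) = 15920 J.
W = 15920 × ln(6.24/17.1) = 15920 × -1.008
W_by_gas = -16049 J.

W ≈ -16000 J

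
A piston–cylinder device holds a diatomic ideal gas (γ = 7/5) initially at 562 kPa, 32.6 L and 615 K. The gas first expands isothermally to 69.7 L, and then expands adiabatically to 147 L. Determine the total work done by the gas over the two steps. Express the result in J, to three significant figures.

W_total ≈ 25700 J

Step 1 (isothermal): W = P₁V₁ ln(V₂/V₁) = (18321) ln(69.7/32.6) = 13922 J.
After step 1: P = 262.9 kPa, V = 69.7 L, T = 615 K.
Step 2 (adiabatic): W = (P₁V₁ − P₂V₂)/(γ−1) = (18321 − 13593)/0.4 = 11820 J.
W_total = 13922 + 11820 = 25742 J.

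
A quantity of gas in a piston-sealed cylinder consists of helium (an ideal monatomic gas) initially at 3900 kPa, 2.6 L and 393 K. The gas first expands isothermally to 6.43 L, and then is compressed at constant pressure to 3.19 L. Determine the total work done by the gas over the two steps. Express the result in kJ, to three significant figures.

Step 1 (isothermal): W = P₁V₁ ln(V₂/V₁) = (10140) ln(6.43/2.6) = 9181 J.
After step 1: P = 1577 kPa, V = 6.43 L, T = 393 K.
Step 2 (isobaric): W = PΔV = (1577 kPa)(3.19 − 6.43 L) = -5109 J.
W_total = 9181 − 5109 = 4072 J.

W_total ≈ 4.07 kJ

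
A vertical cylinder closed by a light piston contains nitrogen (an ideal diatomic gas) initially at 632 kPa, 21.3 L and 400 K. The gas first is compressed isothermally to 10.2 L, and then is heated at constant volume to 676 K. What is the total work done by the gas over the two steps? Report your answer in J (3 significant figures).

Step 1 (isothermal): W = P₁V₁ ln(V₂/V₁) = (13462) ln(10.2/21.3) = -9912 J.
Step 2 (isochoric): W = 0 (constant volume).
W_total = -9912 + 0 = -9912 J.

W_total ≈ -9910 J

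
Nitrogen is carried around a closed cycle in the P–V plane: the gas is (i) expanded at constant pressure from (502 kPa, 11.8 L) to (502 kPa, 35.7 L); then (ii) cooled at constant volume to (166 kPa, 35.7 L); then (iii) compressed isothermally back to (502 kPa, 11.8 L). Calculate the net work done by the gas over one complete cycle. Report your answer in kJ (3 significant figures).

W_net ≈ 5.44 kJ

Leg (i): W = PΔV = (502)(35.7 − 11.8) = 11998 J.
Leg (ii): W = 0.
Leg (iii): W = PᵢVᵢ ln(V_f/Vᵢ) = (5926) ln(11.8/35.7) = -6561 J.
W_net = 11998 − 6561 = 5437 J.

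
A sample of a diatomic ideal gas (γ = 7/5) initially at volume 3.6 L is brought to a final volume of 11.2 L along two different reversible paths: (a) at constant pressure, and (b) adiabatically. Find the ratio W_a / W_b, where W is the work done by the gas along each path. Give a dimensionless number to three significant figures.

Path (a) isobaric: W = P₁(V₂ − V₁) → W_a/(P₁V₁) = 2.111.
Path (b) adiabatic: W = P₁V₁(1 − (V₁/V₂)^(γ−1))/(γ−1) → W_b/(P₁V₁) = 0.9123.
W_a / W_b = 2.111 / 0.9123 = 2.314.

W_a / W_b ≈ 2.31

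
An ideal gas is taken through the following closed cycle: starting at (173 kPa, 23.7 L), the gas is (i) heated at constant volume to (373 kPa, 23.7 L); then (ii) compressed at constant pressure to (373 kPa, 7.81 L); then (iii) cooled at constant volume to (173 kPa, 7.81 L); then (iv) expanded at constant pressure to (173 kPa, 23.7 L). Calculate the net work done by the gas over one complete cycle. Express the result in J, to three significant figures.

W_net ≈ -3180 J

Constant-volume legs do no work.
W(ii) = (373)(7.81 − 23.7) = -5927 J; W(iv) = (173)(23.7 − 7.81) = 2749 J.
W_net = -5927 + 2749 = -3178 J (the counter-clockwise enclosed area).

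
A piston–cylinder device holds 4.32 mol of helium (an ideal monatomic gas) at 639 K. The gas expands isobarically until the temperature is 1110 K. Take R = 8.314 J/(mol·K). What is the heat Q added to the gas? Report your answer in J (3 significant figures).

Isobaric: W = nRΔT = (4.32)(8.314)(471) = 16917 J.
ΔU = nCᵥΔT with Cᵥ = 3R/2: ΔU = (4.32)(12.47)(471) = 25375 J.
Q = ΔU + W = 25375 + 16917 = 42292 J.

Q ≈ 42300 J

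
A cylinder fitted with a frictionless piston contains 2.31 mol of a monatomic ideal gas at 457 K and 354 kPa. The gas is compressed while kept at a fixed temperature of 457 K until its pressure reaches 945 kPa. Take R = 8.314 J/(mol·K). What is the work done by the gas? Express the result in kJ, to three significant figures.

Isothermal process: W = nRT ln(V₂/V₁) = nRT ln(P₁/P₂).
W = (2.31)(8.314)(457) × ln(354/945)
  = 8777 × ln(0.3746) = 8777 × -0.9819
W_by_gas = -8618 J.

W ≈ -8.62 kJ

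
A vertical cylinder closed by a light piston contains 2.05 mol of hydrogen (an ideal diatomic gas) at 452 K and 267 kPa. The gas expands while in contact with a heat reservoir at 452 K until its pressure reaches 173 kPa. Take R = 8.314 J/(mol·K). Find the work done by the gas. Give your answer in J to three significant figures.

W ≈ 3340 J

Isothermal process: W = nRT ln(V₂/V₁) = nRT ln(P₁/P₂).
W = (2.05)(8.314)(452) × ln(267/173)
  = 7704 × ln(1.543) = 7704 × 0.434
W_by_gas = 3343 J.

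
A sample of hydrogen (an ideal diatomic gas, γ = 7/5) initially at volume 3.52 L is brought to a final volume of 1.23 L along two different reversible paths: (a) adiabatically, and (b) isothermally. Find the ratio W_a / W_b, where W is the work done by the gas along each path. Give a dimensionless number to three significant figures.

Path (a) adiabatic: W = P₁V₁(1 − (V₁/V₂)^(γ−1))/(γ−1) → W_a/(P₁V₁) = -1.307.
Path (b) isothermal: W = P₁V₁ ln(V₂/V₁) → W_b/(P₁V₁) = -1.051.
W_a / W_b = -1.307 / -1.051 = 1.243.

W_a / W_b ≈ 1.24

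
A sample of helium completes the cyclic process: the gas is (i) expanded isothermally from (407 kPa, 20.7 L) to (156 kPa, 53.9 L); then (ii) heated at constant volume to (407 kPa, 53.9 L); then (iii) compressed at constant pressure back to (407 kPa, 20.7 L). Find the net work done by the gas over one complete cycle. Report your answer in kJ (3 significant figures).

W_net ≈ -5.45 kJ

Leg (i): W = PᵢVᵢ ln(V_f/Vᵢ) = (8425) ln(53.9/20.7) = 8063 J.
Leg (ii): W = 0.
Leg (iii): W = PΔV = (407)(20.7 − 53.9) = -13512 J.
W_net = 8063 − 13512 = -5450 J.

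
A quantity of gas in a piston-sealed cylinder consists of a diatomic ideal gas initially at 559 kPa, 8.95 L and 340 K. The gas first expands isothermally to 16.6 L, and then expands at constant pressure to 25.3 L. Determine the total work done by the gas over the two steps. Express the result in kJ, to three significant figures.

Step 1 (isothermal): W = P₁V₁ ln(V₂/V₁) = (5003) ln(16.6/8.95) = 3091 J.
After step 1: P = 301.4 kPa, V = 16.6 L, T = 340 K.
Step 2 (isobaric): W = PΔV = (301.4 kPa)(25.3 − 16.6 L) = 2622 J.
W_total = 3091 + 2622 = 5713 J.

W_total ≈ 5.71 kJ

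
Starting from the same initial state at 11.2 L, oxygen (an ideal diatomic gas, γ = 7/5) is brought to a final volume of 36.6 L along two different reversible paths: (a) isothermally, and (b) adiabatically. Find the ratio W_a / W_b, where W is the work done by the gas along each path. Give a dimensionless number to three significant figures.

Path (a) isothermal: W = P₁V₁ ln(V₂/V₁) → W_a/(P₁V₁) = 1.184.
Path (b) adiabatic: W = P₁V₁(1 − (V₁/V₂)^(γ−1))/(γ−1) → W_b/(P₁V₁) = 0.9432.
W_a / W_b = 1.184 / 0.9432 = 1.255.

W_a / W_b ≈ 1.26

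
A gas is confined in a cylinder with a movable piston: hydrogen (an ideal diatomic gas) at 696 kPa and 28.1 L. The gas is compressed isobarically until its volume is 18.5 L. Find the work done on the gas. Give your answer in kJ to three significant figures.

W ≈ 6.68 kJ

Isobaric: W = P ΔV.
W = (696 kPa)(18.5 − 28.1 L) = (696)(-9.6) = -6682 J.
Work on gas = −W_by = 6682 J.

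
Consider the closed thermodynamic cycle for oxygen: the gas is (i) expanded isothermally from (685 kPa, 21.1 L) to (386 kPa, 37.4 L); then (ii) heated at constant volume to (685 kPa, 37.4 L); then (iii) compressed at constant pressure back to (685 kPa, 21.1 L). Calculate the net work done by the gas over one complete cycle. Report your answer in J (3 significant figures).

W_net ≈ -2890 J

Leg (i): W = PᵢVᵢ ln(V_f/Vᵢ) = (14454) ln(37.4/21.1) = 8273 J.
Leg (ii): W = 0.
Leg (iii): W = PΔV = (685)(21.1 − 37.4) = -11165 J.
W_net = 8273 − 11165 = -2892 J.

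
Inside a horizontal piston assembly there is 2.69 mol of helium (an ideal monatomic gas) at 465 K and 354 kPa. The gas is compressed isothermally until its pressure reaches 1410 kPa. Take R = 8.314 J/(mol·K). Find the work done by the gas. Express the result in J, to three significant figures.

Isothermal process: W = nRT ln(V₂/V₁) = nRT ln(P₁/P₂).
W = (2.69)(8.314)(465) × ln(354/1410)
  = 10400 × ln(0.2511) = 10400 × -1.382
W_by_gas = -14373 J.

W ≈ -14400 J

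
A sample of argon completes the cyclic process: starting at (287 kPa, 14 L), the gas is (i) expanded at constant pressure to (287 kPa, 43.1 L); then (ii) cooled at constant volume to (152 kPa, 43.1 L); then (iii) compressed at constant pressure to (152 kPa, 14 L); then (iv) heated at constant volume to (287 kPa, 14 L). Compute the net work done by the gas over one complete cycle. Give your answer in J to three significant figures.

Constant-volume legs do no work.
W(i) = (287)(43.1 − 14) = 8352 J; W(iii) = (152)(14 − 43.1) = -4423 J.
W_net = 8352 − 4423 = 3929 J (the clockwise enclosed area).

W_net ≈ 3930 J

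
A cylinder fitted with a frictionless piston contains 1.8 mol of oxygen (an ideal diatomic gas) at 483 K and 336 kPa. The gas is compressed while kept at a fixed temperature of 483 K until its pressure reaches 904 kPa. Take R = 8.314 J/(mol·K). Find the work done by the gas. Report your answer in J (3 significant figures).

W ≈ -7150 J

Isothermal process: W = nRT ln(V₂/V₁) = nRT ln(P₁/P₂).
W = (1.8)(8.314)(483) × ln(336/904)
  = 7228 × ln(0.3717) = 7228 × -0.9897
W_by_gas = -7154 J.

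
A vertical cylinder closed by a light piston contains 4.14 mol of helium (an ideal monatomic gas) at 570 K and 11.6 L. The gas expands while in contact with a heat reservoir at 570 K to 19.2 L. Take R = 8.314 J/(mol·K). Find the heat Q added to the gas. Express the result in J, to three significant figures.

Isothermal ⇒ ΔU = 0, so Q = W = nRT ln(V₂/V₁).
Q = (4.14)(8.314)(570) ln(19.2/11.6) = 19619 × 0.5039 = 9886 J.

Q ≈ 9890 J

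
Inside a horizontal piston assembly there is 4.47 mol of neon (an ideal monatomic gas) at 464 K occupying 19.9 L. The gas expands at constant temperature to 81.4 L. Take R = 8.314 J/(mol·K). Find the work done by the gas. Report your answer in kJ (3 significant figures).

W ≈ 24.3 kJ

Isothermal: W = nRT ln(V₂/V₁).
W = (4.47)(8.314)(464) × ln(81.4/19.9)
  = 17244 × 1.409
W_by_gas = 24291 J.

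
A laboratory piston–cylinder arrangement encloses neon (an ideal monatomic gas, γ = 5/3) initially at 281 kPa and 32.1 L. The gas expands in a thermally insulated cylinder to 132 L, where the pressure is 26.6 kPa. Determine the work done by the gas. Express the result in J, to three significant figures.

Adiabatic: W = (P₁V₁ − P₂V₂)/(γ − 1) with γ = 5/3.
P₁V₁ = 9020 J, P₂V₂ = 3511 J.
W = (9020 − 3511) / 0.6667 = 8263 J.

W ≈ 8260 J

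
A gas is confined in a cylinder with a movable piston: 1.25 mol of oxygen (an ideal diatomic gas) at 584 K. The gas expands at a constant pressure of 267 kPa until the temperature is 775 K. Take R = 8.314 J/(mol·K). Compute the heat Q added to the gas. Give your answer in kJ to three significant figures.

Isobaric: W = nRΔT = (1.25)(8.314)(191) = 1985 J.
ΔU = nCᵥΔT with Cᵥ = 5R/2: ΔU = (1.25)(20.79)(191) = 4962 J.
Q = ΔU + W = 4962 + 1985 = 6947 J.

Q ≈ 6.95 kJ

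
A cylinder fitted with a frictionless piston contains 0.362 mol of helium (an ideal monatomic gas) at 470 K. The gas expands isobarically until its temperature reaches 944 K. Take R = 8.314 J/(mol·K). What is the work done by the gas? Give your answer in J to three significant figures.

W ≈ 1430 J

Isobaric: W = P ΔV = nR ΔT.
W = (0.362)(8.314)(944 − 470) = 1427 J.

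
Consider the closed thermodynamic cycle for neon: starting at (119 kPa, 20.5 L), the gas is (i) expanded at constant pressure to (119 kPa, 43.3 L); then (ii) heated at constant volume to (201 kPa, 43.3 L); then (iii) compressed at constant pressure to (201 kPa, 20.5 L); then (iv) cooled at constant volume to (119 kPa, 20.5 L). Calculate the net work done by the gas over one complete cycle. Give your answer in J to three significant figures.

Constant-volume legs do no work.
W(i) = (119)(43.3 − 20.5) = 2713 J; W(iii) = (201)(20.5 − 43.3) = -4583 J.
W_net = 2713 − 4583 = -1870 J (the counter-clockwise enclosed area).

W_net ≈ -1870 J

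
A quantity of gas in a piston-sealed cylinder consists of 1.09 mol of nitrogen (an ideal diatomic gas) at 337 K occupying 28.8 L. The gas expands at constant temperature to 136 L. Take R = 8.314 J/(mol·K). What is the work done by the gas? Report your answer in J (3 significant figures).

Isothermal: W = nRT ln(V₂/V₁).
W = (1.09)(8.314)(337) × ln(136/28.8)
  = 3054 × 1.552
W_by_gas = 4741 J.

W ≈ 4740 J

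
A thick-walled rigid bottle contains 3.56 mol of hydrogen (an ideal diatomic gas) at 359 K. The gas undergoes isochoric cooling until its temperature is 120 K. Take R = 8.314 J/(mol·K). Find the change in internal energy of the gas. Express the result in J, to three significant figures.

ΔU ≈ -17700 J

Constant volume ⇒ W = 0, so Q = ΔU = nCᵥΔT with Cᵥ = 5R/2 = 20.79 J/(mol·K).
ΔU = (3.56)(20.79)(120 − 359) = -17685 J.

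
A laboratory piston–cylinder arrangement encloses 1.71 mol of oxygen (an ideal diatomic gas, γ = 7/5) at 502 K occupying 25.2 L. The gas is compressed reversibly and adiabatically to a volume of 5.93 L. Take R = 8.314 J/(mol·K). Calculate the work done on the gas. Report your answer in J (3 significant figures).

Adiabatic: TV^(γ−1) = const with γ = 7/5.
T₂ = T₁ (V₁/V₂)^(γ−1) = 502 × (25.2/5.93)^0.4 = 502 × 1.784 = 895.5 K.
W_by = nCᵥ(T₁ − T₂) = (1.71)(20.79)(502 − 895.5) = -13984 J.
Work on gas = −W_by = 13984 J.

W ≈ 14000 J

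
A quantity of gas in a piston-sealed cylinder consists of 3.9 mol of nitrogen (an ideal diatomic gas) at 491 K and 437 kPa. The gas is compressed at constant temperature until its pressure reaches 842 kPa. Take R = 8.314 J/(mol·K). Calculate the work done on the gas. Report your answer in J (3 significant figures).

W ≈ 10400 J

Isothermal process: W = nRT ln(V₂/V₁) = nRT ln(P₁/P₂).
W = (3.9)(8.314)(491) × ln(437/842)
  = 15920 × ln(0.519) = 15920 × -0.6558
W_by_gas = -10441 J; work on gas = −W_by = 10441 J.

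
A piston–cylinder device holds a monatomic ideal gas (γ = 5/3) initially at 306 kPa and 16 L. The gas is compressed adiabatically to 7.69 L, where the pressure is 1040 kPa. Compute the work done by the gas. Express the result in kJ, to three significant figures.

W ≈ -4.65 kJ

Adiabatic: W = (P₁V₁ − P₂V₂)/(γ − 1) with γ = 5/3.
P₁V₁ = 4896 J, P₂V₂ = 7998 J.
W = (4896 − 7998) / 0.6667 = -4652 J.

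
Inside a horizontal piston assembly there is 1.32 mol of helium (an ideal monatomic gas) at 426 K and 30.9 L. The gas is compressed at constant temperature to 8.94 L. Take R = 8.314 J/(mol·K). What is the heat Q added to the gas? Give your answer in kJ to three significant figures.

Q ≈ -5.80 kJ

Isothermal ⇒ ΔU = 0, so Q = W = nRT ln(V₂/V₁).
Q = (1.32)(8.314)(426) ln(8.94/30.9) = 4675 × -1.24 = -5798 J.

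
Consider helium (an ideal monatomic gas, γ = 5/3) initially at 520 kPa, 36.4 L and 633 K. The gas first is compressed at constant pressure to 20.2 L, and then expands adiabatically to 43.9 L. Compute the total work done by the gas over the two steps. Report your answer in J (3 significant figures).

Step 1 (isobaric): W = PΔV = (520 kPa)(20.2 − 36.4 L) = -8424 J.
After step 1: P = 520 kPa, V = 20.2 L, T = 351.3 K.
Step 2 (adiabatic): W = (P₁V₁ − P₂V₂)/(γ−1) = (10504 − 6261)/0.667 = 6365 J.
W_total = -8424 + 6365 = -2059 J.

W_total ≈ -2060 J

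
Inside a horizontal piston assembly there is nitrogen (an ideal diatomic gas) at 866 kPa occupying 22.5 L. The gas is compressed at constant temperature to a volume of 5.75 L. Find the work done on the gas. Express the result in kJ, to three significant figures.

Isothermal: W = nRT ln(V₂/V₁) = P₁V₁ ln(V₂/V₁).
P₁V₁ = (866 kPa)(22.5 L) = 19485 J.
W = 19485 × ln(5.75/22.5) = 19485 × -1.364
W_by_gas = -26584 J; work on gas = −W_by = 26584 J.

W ≈ 26.6 kJ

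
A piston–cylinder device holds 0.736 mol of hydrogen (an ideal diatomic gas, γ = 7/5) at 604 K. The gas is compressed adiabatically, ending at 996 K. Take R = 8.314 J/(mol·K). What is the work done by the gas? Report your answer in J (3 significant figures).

Adiabatic ⇒ Q = 0, so W_by = −ΔU = nCᵥ(T₁ − T₂).
Cᵥ = 5R/2 = 20.79 J/(mol·K).
W = (0.736)(20.79)(604 − 996) = -5997 J.

W ≈ -6000 J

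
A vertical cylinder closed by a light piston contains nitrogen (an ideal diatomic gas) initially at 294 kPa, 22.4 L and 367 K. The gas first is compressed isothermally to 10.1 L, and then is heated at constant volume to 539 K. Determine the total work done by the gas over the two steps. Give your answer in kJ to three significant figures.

Step 1 (isothermal): W = P₁V₁ ln(V₂/V₁) = (6586) ln(10.1/22.4) = -5246 J.
Step 2 (isochoric): W = 0 (constant volume).
W_total = -5246 + 0 = -5246 J.

W_total ≈ -5.25 kJ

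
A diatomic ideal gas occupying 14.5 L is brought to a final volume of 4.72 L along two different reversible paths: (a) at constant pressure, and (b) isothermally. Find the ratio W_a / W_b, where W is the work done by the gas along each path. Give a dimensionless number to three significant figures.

W_a / W_b ≈ 0.601

Path (a) isobaric: W = P₁(V₂ − V₁) → W_a/(P₁V₁) = -0.6745.
Path (b) isothermal: W = P₁V₁ ln(V₂/V₁) → W_b/(P₁V₁) = -1.122.
W_a / W_b = -0.6745 / -1.122 = 0.601.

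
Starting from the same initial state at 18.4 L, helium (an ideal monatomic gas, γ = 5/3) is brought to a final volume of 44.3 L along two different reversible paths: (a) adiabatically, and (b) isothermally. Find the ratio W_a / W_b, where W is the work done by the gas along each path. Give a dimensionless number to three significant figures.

Path (a) adiabatic: W = P₁V₁(1 − (V₁/V₂)^(γ−1))/(γ−1) → W_a/(P₁V₁) = 0.665.
Path (b) isothermal: W = P₁V₁ ln(V₂/V₁) → W_b/(P₁V₁) = 0.8786.
W_a / W_b = 0.665 / 0.8786 = 0.7568.

W_a / W_b ≈ 0.757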